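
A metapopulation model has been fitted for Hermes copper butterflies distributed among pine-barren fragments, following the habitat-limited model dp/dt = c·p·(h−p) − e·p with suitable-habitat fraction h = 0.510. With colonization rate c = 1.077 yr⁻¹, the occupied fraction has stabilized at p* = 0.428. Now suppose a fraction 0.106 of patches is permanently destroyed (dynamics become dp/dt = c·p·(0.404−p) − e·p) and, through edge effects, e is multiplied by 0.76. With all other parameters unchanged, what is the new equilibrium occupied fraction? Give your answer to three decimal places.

Balance c(h−p*) = e gives e = 1.077×(0.51 − 0.42800) = 0.08831.
New p* = 0.404 − e/c = 0.404 − 0.06712/1.07700 = 0.34168.

0.342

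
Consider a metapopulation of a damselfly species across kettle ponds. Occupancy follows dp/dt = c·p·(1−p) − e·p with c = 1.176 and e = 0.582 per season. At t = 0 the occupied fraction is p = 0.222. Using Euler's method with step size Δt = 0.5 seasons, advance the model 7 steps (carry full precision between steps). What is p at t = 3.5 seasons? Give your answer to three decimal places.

0.442

Update rule: p ← p + [c·p·(1−p) − e·p]·Δt with Δt = 0.5.
step 1: Δp = +0.03696, p = 0.25896
step 2: Δp = +0.03748, p = 0.29643
step 3: Δp = +0.03637, p = 0.33281
step 4: Δp = +0.03372, p = 0.36652
step 5: Δp = +0.02987, p = 0.39639
step 6: Δp = +0.02534, p = 0.42173
step 7: Δp = +0.02067, p = 0.44240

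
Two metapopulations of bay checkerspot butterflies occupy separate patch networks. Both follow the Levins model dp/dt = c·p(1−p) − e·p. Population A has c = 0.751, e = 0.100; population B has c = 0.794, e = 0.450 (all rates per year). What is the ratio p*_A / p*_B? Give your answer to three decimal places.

2.001

A: p*_A = 1 − 0.100/0.751 = 0.8668.
B: p*_B = 1 − 0.450/0.794 = 0.4332.
p*_A / p*_B = 0.8668/0.4332 = 2.0008.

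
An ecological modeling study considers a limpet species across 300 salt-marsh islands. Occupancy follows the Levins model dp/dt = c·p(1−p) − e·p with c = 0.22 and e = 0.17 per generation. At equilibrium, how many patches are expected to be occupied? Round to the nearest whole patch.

p* = 1 − e/c = 1 − 0.17/0.22 = 0.2273.
Expected occupied patches = N × p* = 300 × 0.2273 = 68.18 ≈ 68.

68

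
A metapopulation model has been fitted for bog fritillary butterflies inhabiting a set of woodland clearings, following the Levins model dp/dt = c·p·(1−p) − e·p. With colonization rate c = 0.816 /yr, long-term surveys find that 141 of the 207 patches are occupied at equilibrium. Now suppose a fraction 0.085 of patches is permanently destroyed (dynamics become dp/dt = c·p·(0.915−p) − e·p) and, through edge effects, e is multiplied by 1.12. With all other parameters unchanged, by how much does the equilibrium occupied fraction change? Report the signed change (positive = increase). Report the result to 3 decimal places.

Observed p* = 141/207 = 0.68116.
Balance c(1−p*) = e gives e = 0.816×(1 − 0.68116) = 0.26017.
New p* = 0.915 − e/c = 0.915 − 0.29139/0.81600 = 0.55790.
Δp* = 0.55790 − 0.68116 = -0.12326.

-0.123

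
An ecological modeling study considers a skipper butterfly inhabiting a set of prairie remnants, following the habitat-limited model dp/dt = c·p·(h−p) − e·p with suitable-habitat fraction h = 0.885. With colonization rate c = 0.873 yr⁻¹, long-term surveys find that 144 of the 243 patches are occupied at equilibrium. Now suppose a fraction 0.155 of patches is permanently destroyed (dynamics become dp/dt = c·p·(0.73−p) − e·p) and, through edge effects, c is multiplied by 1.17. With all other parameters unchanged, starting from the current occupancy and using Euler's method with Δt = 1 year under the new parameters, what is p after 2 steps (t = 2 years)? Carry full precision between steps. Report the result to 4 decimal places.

Observed p* = 144/243 = 0.59259.
Balance c(h−p*) = e gives e = 0.873×(0.885 − 0.59259) = 0.25527.
Starting from p₀ = 0.59259; update p ← p + (dp/dt)·Δt with the new parameters.
  1  |  dp/dt·Δt = -0.068102  |  p_1 = 0.524490
  2  |  dp/dt·Δt = -0.023792  |  p_2 = 0.500698

0.5007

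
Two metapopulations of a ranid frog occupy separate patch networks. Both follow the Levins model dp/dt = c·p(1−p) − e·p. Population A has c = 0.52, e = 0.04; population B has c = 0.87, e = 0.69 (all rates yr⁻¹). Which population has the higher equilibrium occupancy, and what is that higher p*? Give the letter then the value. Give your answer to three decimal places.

A: p*_A = 1 − 0.04/0.52 = 0.9231.
B: p*_B = 1 − 0.69/0.87 = 0.2069.
A is higher at 0.9231.

A, 0.923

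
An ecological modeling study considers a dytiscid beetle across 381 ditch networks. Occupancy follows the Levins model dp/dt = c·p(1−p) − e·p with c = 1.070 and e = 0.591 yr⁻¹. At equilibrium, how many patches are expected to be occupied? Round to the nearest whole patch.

171

p* = 1 − e/c = 1 − 0.591/1.070 = 0.4477.
Expected occupied patches = N × p* = 381 × 0.4477 = 170.56 ≈ 171.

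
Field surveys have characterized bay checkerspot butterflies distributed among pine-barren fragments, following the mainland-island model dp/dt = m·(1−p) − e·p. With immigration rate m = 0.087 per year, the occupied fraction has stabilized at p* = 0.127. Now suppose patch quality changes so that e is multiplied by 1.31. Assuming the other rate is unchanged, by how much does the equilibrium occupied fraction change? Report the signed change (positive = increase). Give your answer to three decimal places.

Balance m(1−p*) = e·p* gives e = m(1−p*)/p* = 0.087×0.87300/0.12700 = 0.59804.
New p* = m/(m+e) = 0.08700/(0.08700+0.78343) = 0.09995.
Δp* = 0.09995 − 0.12700 = -0.02705.

-0.027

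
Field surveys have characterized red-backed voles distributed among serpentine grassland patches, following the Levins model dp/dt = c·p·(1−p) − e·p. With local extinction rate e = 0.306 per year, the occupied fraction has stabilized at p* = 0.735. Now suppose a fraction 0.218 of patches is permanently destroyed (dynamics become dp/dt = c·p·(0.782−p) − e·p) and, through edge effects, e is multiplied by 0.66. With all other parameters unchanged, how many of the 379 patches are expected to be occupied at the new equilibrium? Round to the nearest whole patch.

Balance c(1−p*) = e gives c = e/(1 − 0.73500) = 0.306/0.26500 = 1.15472.
New p* = 0.782 − e/c = 0.782 − 0.20196/1.15472 = 0.60710.
Expected occupied = 379 × 0.60710 = 230.09 ≈ 230.

230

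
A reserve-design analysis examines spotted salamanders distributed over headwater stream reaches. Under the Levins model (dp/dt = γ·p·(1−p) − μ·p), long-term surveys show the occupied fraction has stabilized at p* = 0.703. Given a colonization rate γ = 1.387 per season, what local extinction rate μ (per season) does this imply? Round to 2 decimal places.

At equilibrium γ(1−p*) = μ.
μ = 1.387 × (1 − 0.703) = 1.387 × 0.2970 = 0.4119.

0.41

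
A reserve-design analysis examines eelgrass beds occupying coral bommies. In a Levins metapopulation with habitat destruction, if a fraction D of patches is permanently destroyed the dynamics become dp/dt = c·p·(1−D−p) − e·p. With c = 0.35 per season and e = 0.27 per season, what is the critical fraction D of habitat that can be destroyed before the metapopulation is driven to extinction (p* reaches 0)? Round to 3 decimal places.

0.229

The nontrivial equilibrium is p* = (1−D) − e/c; extinction occurs when this hits zero.
So D_crit = 1 − e/c = 1 − 0.27/0.35 = 1 − 0.7714 = 0.2286.
This equals the undisturbed p*, a classic result of Lande's extension.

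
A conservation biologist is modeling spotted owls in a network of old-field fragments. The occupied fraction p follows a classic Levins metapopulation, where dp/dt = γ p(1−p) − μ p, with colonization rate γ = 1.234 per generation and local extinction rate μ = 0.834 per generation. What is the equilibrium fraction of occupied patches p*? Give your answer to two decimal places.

Setting dp/dt = 0 and dividing through by p* gives γ·(1−p*) = μ.
So p* = 1 − μ/γ = 1 − 0.834/1.234 = 1 − 0.6759 = 0.3241.

0.32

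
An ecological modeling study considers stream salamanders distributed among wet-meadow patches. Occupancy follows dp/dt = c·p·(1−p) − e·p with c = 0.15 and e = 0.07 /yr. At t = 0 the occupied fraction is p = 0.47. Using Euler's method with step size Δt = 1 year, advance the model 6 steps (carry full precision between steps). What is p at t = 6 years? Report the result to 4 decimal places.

0.4929

Update rule: p ← p + [c·p·(1−p) − e·p]·Δt with Δt = 1.
p: 0.47000 → 0.47446  (Δp = +0.00446)
p: 0.47446 → 0.47865  (Δp = +0.00419)
p: 0.47865 → 0.48258  (Δp = +0.00393)
p: 0.48258 → 0.48625  (Δp = +0.00367)
p: 0.48625 → 0.48969  (Δp = +0.00343)
p: 0.48969 → 0.49289  (Δp = +0.00321)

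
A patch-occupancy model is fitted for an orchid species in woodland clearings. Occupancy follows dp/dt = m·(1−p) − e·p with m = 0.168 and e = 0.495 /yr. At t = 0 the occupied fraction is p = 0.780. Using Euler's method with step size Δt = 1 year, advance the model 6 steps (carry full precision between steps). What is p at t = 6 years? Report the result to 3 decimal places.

Update rule: p ← p + [m·(1−p) − e·p]·Δt with Δt = 1.
t = 1: p = 0.78000 + (-0.34914) = 0.43086
t = 2: p = 0.43086 + (-0.11766) = 0.31320
t = 3: p = 0.31320 + (-0.03965) = 0.27355
t = 4: p = 0.27355 + (-0.01336) = 0.26019
t = 5: p = 0.26019 + (-0.00450) = 0.25568
t = 6: p = 0.25568 + (-0.00152) = 0.25417

0.254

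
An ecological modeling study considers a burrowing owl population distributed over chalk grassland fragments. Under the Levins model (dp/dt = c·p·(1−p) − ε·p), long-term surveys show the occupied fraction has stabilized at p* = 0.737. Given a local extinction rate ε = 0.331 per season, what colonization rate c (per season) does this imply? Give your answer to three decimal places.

At equilibrium c(1−p*) = ε, so c = ε/(1−p*).
c = 0.331/(1 − 0.737) = 0.331/0.2630 = 1.2586.

1.259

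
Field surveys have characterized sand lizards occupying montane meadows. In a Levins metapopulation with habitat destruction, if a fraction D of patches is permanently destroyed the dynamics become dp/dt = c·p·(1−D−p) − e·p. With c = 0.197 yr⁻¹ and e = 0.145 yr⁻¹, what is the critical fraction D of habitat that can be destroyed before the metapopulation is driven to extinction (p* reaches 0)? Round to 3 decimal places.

0.264

The nontrivial equilibrium is p* = (1−D) − e/c; extinction occurs when this hits zero.
So D_crit = 1 − e/c = 1 − 0.145/0.197 = 1 − 0.7360 = 0.2640.
Note this equals the original equilibrium occupancy — the Levins extinction-debt result.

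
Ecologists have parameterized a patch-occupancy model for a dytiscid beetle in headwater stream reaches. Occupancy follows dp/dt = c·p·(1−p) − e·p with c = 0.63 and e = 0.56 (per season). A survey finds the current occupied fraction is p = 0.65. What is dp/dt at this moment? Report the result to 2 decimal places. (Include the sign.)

Colonization term: c·p·(1−p) = 0.63×0.65×0.3500 = 0.14333.
Extinction term: e·p = 0.36400.
dp/dt = 0.14333 − 0.36400 = -0.22068.

-0.22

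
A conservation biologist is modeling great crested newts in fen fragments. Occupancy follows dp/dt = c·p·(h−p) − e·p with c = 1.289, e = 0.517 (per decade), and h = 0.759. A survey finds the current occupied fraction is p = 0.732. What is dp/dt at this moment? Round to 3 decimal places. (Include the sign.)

Colonization term: c·p·(h−p) = 1.289×0.732×0.0270 = 0.02548.
Extinction term: e·p = 0.37844.
dp/dt = 0.02548 − 0.37844 = -0.35297.

-0.353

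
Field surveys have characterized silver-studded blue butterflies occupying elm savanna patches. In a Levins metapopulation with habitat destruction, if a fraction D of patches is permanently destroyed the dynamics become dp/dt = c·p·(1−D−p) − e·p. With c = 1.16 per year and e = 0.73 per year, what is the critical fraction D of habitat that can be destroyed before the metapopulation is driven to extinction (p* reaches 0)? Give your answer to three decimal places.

0.371

The nontrivial equilibrium is p* = (1−D) − e/c; extinction occurs when this hits zero.
So D_crit = 1 − e/c = 1 − 0.73/1.16 = 1 − 0.6293 = 0.3707.
This equals the undisturbed p*, a classic result of Lande's extension.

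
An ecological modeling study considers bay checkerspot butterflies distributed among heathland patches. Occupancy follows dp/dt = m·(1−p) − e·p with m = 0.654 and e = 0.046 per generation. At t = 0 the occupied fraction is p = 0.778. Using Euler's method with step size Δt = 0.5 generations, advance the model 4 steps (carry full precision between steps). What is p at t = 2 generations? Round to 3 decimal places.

Update rule: p ← p + [m·(1−p) − e·p]·Δt with Δt = 0.5.
step 1: Δp = +0.05470, p = 0.83270
step 2: Δp = +0.03556, p = 0.86825
step 3: Δp = +0.02311, p = 0.89137
step 4: Δp = +0.01502, p = 0.90639

0.906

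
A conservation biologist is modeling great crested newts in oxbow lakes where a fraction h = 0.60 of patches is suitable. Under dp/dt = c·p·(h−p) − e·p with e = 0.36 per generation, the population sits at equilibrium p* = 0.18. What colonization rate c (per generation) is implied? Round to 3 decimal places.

0.857

At equilibrium c(h−p*) = e, so c = e/(h−p*).
c = 0.36/(0.60 − 0.18) = 0.36/0.4200 = 0.8571.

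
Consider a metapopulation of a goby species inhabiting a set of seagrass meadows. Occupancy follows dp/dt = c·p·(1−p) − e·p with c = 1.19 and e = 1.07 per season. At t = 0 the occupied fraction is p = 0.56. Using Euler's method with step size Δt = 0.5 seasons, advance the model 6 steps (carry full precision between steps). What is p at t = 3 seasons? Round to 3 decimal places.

Update rule: p ← p + [c·p·(1−p) − e·p]·Δt with Δt = 0.5.
step 1: Δp = -0.15299, p = 0.40701
step 2: Δp = -0.07414, p = 0.33286
step 3: Δp = -0.04595, p = 0.28691
step 4: Δp = -0.03176, p = 0.25515
step 5: Δp = -0.02343, p = 0.23172
step 6: Δp = -0.01804, p = 0.21368

0.214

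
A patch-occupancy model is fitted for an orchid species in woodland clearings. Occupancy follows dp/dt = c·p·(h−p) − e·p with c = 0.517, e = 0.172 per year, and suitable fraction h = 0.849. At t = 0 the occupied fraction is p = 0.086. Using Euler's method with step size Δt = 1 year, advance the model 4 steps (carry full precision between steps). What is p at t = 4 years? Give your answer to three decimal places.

Update rule: p ← p + [c·p·(h−p) − e·p]·Δt with Δt = 1.
step 1: Δp = +0.01913, p = 0.10513
step 2: Δp = +0.02235, p = 0.12748
step 3: Δp = +0.02563, p = 0.15311
step 4: Δp = +0.02875, p = 0.18186

0.182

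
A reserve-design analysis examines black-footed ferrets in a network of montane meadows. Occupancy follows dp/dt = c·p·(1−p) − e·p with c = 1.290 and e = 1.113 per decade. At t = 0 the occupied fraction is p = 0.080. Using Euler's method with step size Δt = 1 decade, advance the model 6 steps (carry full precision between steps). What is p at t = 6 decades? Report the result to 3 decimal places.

Update rule: p ← p + [c·p·(1−p) − e·p]·Δt with Δt = 1.
  1  |  dp/dt·Δt = +0.005904  |  p_1 = 0.085904
  2  |  dp/dt·Δt = +0.005685  |  p_2 = 0.091589
  3  |  dp/dt·Δt = +0.005390  |  p_3 = 0.096979
  4  |  dp/dt·Δt = +0.005033  |  p_4 = 0.102012
  5  |  dp/dt·Δt = +0.004632  |  p_5 = 0.106644
  6  |  dp/dt·Δt = +0.004205  |  p_6 = 0.110849

0.111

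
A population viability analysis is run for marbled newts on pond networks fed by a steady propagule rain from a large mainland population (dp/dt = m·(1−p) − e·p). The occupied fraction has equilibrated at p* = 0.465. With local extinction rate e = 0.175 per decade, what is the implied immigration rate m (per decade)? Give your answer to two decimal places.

At equilibrium m(1−p*) = e·p*, so m = e·p*/(1−p*).
m = 0.175 × 0.465 / 0.5350 = 0.0814/0.5350 = 0.1521.

0.15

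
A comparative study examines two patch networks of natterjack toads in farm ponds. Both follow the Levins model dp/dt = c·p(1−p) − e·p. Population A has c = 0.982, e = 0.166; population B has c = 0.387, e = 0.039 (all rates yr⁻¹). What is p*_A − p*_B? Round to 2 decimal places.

-0.07

A: p*_A = 1 − 0.166/0.982 = 0.8310.
B: p*_B = 1 − 0.039/0.387 = 0.8992.
p*_A − p*_B = 0.8310 − 0.8992 = -0.0683.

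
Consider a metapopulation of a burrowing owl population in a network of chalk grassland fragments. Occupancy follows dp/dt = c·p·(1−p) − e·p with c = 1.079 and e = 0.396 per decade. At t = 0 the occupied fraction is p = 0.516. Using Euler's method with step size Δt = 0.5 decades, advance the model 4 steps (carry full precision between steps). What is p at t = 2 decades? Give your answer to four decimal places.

Update rule: p ← p + [c·p·(1−p) − e·p]·Δt with Δt = 0.5.
step 1: Δp = +0.03257, p = 0.54857
step 2: Δp = +0.02499, p = 0.57355
step 3: Δp = +0.01839, p = 0.59195
step 4: Δp = +0.01311, p = 0.60506

0.6051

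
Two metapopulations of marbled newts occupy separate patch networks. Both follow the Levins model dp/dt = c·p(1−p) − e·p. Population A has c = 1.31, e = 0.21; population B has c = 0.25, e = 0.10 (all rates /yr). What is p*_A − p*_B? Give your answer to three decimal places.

A: p*_A = 1 − 0.21/1.31 = 0.8397.
B: p*_B = 1 − 0.10/0.25 = 0.6000.
p*_A − p*_B = 0.8397 − 0.6000 = 0.2397.

0.240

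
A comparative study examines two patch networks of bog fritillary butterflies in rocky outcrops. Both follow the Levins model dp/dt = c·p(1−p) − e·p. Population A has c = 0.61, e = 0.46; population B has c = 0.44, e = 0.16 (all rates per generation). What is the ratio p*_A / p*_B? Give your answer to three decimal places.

A: p*_A = 1 − 0.46/0.61 = 0.2459.
B: p*_B = 1 − 0.16/0.44 = 0.6364.
p*_A / p*_B = 0.2459/0.6364 = 0.3864.

0.386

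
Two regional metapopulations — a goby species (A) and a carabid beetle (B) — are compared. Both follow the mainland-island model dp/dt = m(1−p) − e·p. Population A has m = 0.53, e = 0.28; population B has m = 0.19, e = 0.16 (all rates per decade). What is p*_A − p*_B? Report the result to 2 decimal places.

0.11

A: p*_A = m/(m+e) = 0.53/0.8100 = 0.6543.
B: p*_B = 0.19/0.3500 = 0.5429.
p*_A − p*_B = 0.6543 − 0.5429 = 0.1115.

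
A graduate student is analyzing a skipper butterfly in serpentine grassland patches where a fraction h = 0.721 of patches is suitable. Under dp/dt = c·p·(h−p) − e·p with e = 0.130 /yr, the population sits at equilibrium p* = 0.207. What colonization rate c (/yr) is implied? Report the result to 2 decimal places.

At equilibrium c(h−p*) = e, so c = e/(h−p*).
c = 0.130/(0.721 − 0.207) = 0.130/0.5140 = 0.2529.

0.25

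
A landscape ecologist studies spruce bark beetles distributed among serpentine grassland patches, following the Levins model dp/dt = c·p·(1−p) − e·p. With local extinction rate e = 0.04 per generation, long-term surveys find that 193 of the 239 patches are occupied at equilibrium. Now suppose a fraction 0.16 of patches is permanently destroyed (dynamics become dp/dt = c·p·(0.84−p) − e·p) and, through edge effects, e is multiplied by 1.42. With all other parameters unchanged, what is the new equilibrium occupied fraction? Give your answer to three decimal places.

0.567

Observed p* = 193/239 = 0.80753.
Balance c(1−p*) = e gives c = e/(1 − 0.80753) = 0.04/0.19247 = 0.20782.
New p* = 0.84 − e/c = 0.84 − 0.05680/0.20782 = 0.56669.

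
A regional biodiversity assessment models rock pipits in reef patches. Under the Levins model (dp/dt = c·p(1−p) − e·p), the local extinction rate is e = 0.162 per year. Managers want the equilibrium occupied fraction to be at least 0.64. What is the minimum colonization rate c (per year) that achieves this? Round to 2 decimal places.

p* = 1 − e/c ≥ 0.64 requires e/c ≤ 0.3600, i.e. c ≥ e/0.3600.
c_min = 0.162/0.3600 = 0.4500.

0.45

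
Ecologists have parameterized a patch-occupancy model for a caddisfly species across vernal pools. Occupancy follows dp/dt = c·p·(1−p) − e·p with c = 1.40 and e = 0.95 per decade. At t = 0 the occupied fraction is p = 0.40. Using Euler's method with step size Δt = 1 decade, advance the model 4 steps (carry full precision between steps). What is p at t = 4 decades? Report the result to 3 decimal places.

Update rule: p ← p + [c·p·(1−p) − e·p]·Δt with Δt = 1.
  1  |  dp/dt·Δt = -0.044000  |  p_1 = 0.356000
  2  |  dp/dt·Δt = -0.017230  |  p_2 = 0.338770
  3  |  dp/dt·Δt = -0.008224  |  p_3 = 0.330545
  4  |  dp/dt·Δt = -0.004219  |  p_4 = 0.326326

0.326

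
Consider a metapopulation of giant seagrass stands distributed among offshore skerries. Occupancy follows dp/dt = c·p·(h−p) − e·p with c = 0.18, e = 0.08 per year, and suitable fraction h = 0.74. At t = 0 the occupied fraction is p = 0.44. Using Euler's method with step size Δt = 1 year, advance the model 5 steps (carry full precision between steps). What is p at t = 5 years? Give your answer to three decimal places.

0.393

Update rule: p ← p + [c·p·(h−p) − e·p]·Δt with Δt = 1.
t = 1: p = 0.44000 + (-0.01144) = 0.42856
t = 2: p = 0.42856 + (-0.01026) = 0.41830
t = 3: p = 0.41830 + (-0.00924) = 0.40906
t = 4: p = 0.40906 + (-0.00836) = 0.40070
t = 5: p = 0.40070 + (-0.00758) = 0.39312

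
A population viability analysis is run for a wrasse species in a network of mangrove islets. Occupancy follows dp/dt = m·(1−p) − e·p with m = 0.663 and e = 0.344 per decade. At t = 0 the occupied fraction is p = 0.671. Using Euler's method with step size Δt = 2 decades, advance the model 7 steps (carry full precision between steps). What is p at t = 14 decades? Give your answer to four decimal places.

Update rule: p ← p + [m·(1−p) − e·p]·Δt with Δt = 2.
step 1: Δp = -0.02539, p = 0.64561
step 2: Δp = +0.02575, p = 0.67136
step 3: Δp = -0.02611, p = 0.64525
step 4: Δp = +0.02648, p = 0.67172
step 5: Δp = -0.02685, p = 0.64487
step 6: Δp = +0.02722, p = 0.67210
step 7: Δp = -0.02760, p = 0.64449

0.6445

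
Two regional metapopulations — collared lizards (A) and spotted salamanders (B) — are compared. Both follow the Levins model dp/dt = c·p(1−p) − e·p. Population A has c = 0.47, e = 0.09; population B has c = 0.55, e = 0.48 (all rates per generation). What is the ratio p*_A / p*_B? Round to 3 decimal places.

6.353

A: p*_A = 1 − 0.09/0.47 = 0.8085.
B: p*_B = 1 − 0.48/0.55 = 0.1273.
p*_A / p*_B = 0.8085/0.1273 = 6.3526.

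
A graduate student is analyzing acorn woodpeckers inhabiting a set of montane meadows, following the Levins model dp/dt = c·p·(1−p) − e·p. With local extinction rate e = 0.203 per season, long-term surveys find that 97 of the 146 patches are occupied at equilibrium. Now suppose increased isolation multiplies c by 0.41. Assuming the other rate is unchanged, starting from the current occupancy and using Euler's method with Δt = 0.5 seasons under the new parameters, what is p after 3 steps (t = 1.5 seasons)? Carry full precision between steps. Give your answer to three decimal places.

Observed p* = 97/146 = 0.66438.
Balance c(1−p*) = e gives c = e/(1 − 0.66438) = 0.203/0.33562 = 0.60486.
Starting from p₀ = 0.66438; update p ← p + (dp/dt)·Δt with the new parameters.
step 1: Δp = -0.03979, p = 0.62460
step 2: Δp = -0.03432, p = 0.59027
step 3: Δp = -0.02992, p = 0.56035

0.560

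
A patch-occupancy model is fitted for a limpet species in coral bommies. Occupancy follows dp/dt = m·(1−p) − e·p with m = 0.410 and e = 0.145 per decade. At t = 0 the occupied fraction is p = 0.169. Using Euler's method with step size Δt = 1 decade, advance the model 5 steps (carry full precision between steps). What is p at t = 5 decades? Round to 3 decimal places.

0.729

Update rule: p ← p + [m·(1−p) − e·p]·Δt with Δt = 1.
step 1: Δp = +0.31620, p = 0.48520
step 2: Δp = +0.14071, p = 0.62592
step 3: Δp = +0.06262, p = 0.68853
step 4: Δp = +0.02786, p = 0.71640
step 5: Δp = +0.01240, p = 0.72880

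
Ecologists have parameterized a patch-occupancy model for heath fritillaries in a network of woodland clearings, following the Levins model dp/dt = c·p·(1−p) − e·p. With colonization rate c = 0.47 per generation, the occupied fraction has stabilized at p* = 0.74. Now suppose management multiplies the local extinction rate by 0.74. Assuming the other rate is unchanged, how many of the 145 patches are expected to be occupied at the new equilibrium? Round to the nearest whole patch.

117

Balance c(1−p*) = e gives e = 0.47×(1 − 0.74000) = 0.12220.
New p* = 1 − e/c = 1 − 0.09043/0.47000 = 0.80760.
Expected occupied = 145 × 0.80760 = 117.10 ≈ 117.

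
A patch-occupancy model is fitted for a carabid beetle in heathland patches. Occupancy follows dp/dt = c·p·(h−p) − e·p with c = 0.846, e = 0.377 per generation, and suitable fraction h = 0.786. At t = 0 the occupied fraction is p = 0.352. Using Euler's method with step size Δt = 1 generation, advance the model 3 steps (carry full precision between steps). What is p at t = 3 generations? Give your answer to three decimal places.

Update rule: p ← p + [c·p·(h−p) − e·p]·Δt with Δt = 1.
step 1: Δp = -0.00346, p = 0.34854
step 2: Δp = -0.00241, p = 0.34613
step 3: Δp = -0.00169, p = 0.34444

0.344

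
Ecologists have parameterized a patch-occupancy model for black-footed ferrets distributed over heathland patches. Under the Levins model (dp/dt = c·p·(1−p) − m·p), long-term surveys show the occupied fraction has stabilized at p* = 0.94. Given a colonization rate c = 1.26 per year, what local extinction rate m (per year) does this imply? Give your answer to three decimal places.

At equilibrium c(1−p*) = m.
m = 1.26 × (1 − 0.94) = 1.26 × 0.0600 = 0.0756.

0.076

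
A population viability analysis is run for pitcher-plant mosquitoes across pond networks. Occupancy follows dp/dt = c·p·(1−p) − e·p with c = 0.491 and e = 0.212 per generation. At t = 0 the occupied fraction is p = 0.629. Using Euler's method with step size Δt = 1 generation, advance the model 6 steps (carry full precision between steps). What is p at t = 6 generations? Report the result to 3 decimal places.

Update rule: p ← p + [c·p·(1−p) − e·p]·Δt with Δt = 1.
t = 1: p = 0.62900 + (-0.01877) = 0.61023
t = 2: p = 0.61023 + (-0.01259) = 0.59765
t = 3: p = 0.59765 + (-0.00863) = 0.58901
t = 4: p = 0.58901 + (-0.00601) = 0.58300
t = 5: p = 0.58300 + (-0.00423) = 0.57877
t = 6: p = 0.57877 + (-0.00300) = 0.57578

0.576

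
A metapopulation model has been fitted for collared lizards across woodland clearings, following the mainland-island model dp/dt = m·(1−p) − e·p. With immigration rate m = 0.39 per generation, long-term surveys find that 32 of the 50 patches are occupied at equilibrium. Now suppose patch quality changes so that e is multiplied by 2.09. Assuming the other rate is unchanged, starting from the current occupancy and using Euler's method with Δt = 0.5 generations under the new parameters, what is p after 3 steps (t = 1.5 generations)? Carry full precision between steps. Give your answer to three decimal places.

0.494

Observed p* = 32/50 = 0.64000.
Balance m(1−p*) = e·p* gives e = m(1−p*)/p* = 0.39×0.36000/0.64000 = 0.21937.
Starting from p₀ = 0.64000; update p ← p + (dp/dt)·Δt with the new parameters.
p: 0.64000 → 0.56348  (Δp = -0.07652)
p: 0.56348 → 0.51943  (Δp = -0.04406)
p: 0.51943 → 0.49406  (Δp = -0.02537)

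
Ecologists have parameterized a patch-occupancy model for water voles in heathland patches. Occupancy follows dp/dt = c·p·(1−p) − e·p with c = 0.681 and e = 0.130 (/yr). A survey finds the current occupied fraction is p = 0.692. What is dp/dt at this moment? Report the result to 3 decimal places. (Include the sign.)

0.055

Colonization term: c·p·(1−p) = 0.681×0.692×0.3080 = 0.14515.
Extinction term: e·p = 0.08996.
dp/dt = 0.14515 − 0.08996 = 0.05519.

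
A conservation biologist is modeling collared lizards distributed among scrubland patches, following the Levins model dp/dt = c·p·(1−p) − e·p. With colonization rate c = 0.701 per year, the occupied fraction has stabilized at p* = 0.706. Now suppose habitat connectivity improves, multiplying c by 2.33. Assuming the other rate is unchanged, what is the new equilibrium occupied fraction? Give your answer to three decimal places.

0.874

Balance c(1−p*) = e gives e = 0.701×(1 − 0.70600) = 0.20609.
New p* = 1 − e/c = 1 − 0.20609/1.63333 = 0.87382.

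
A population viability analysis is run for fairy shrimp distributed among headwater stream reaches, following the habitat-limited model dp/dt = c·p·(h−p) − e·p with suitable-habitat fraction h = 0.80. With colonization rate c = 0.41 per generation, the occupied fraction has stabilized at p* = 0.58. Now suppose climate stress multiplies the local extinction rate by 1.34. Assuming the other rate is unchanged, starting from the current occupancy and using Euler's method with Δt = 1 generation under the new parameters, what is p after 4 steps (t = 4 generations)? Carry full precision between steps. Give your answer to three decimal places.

0.532

Balance c(h−p*) = e gives e = 0.41×(0.8 − 0.58000) = 0.09020.
Starting from p₀ = 0.58000; update p ← p + (dp/dt)·Δt with the new parameters.
  1  |  dp/dt·Δt = -0.017787  |  p_1 = 0.562213
  2  |  dp/dt·Δt = -0.013142  |  p_2 = 0.549071
  3  |  dp/dt·Δt = -0.009876  |  p_3 = 0.539195
  4  |  dp/dt·Δt = -0.007515  |  p_4 = 0.531679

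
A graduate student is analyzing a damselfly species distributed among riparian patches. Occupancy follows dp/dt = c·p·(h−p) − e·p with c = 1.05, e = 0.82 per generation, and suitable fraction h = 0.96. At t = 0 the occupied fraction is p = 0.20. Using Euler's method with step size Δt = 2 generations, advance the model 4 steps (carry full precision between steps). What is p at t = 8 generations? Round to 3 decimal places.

0.182

Update rule: p ← p + [c·p·(h−p) − e·p]·Δt with Δt = 2.
t = 2: p = 0.20000 + (-0.00880) = 0.19120
t = 4: p = 0.19120 + (-0.00488) = 0.18632
t = 6: p = 0.18632 + (-0.00285) = 0.18347
t = 8: p = 0.18347 + (-0.00171) = 0.18177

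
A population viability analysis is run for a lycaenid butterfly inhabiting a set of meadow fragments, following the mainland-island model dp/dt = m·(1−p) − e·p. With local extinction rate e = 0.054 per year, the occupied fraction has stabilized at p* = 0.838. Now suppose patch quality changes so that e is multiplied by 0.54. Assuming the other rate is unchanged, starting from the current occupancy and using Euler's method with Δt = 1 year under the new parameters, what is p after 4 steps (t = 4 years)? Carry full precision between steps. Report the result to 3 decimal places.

0.890

Balance m(1−p*) = e·p* gives m = e·p*/(1−p*) = 0.054×0.83800/0.16200 = 0.27933.
Starting from p₀ = 0.83800; update p ← p + (dp/dt)·Δt with the new parameters.
  1  |  dp/dt·Δt = +0.020816  |  p_1 = 0.858816
  2  |  dp/dt·Δt = +0.014394  |  p_2 = 0.873210
  3  |  dp/dt·Δt = +0.009954  |  p_3 = 0.883164
  4  |  dp/dt·Δt = +0.006883  |  p_4 = 0.890047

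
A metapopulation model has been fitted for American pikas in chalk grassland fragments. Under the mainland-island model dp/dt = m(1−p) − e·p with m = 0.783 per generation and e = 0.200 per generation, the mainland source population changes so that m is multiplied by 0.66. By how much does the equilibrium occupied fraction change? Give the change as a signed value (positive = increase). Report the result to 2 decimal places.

-0.08

Before: p* = 0.783/(0.783+0.200) = 0.7965.
After: m = 0.51678, e = 0.2; p* = 0.51678/0.7168 = 0.7210.
Δp* = 0.7210 − 0.7965 = -0.0756.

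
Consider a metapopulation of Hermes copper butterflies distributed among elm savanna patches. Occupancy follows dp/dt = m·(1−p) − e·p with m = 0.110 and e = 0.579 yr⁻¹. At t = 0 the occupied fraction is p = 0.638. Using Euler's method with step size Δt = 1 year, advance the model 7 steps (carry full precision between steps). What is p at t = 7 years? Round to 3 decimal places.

Update rule: p ← p + [m·(1−p) − e·p]·Δt with Δt = 1.
t = 1: p = 0.63800 + (-0.32958) = 0.30842
t = 2: p = 0.30842 + (-0.10250) = 0.20592
t = 3: p = 0.20592 + (-0.03188) = 0.17404
t = 4: p = 0.17404 + (-0.00991) = 0.16413
t = 5: p = 0.16413 + (-0.00308) = 0.16104
t = 6: p = 0.16104 + (-0.00096) = 0.16008
t = 7: p = 0.16008 + (-0.00030) = 0.15979

0.160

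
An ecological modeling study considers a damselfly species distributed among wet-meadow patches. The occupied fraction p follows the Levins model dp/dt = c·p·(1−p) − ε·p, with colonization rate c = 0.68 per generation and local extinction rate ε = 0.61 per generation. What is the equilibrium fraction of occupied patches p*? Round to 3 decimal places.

0.103

Setting dp/dt = 0 and dividing through by p* gives c·(1−p*) = ε.
So p* = 1 − ε/c = 1 − 0.61/0.68 = 1 − 0.8971 = 0.1029.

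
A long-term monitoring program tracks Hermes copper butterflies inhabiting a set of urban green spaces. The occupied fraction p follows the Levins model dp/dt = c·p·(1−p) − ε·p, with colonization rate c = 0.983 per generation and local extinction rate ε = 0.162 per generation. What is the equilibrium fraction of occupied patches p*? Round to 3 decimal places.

0.835

At equilibrium, colonization balances extinction: c·p*·(1−p*) = ε·p*.
So p* = 1 − ε/c = 1 − 0.162/0.983 = 1 − 0.1648 = 0.8352.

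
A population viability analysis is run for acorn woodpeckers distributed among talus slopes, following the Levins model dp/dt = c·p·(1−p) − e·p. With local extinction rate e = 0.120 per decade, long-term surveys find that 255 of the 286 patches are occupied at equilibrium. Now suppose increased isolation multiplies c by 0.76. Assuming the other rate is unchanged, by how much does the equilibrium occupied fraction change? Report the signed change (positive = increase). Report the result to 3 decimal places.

-0.034

Observed p* = 255/286 = 0.89161.
Balance c(1−p*) = e gives c = e/(1 − 0.89161) = 0.120/0.10839 = 1.10711.
New p* = 1 − e/c = 1 − 0.12000/0.84140 = 0.85738.
Δp* = 0.85738 − 0.89161 = -0.03423.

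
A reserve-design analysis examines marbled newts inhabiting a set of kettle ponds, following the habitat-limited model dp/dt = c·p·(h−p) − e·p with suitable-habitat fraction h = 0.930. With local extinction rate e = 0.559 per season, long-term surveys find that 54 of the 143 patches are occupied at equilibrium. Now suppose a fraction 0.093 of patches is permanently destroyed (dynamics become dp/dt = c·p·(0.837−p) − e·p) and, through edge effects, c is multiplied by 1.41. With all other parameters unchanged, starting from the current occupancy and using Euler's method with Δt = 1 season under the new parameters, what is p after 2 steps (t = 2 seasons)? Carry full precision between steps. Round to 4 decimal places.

Observed p* = 54/143 = 0.37762.
Balance c(h−p*) = e gives c = e/(0.93 − 0.37762) = 0.559/0.55238 = 1.01199.
Starting from p₀ = 0.37762; update p ← p + (dp/dt)·Δt with the new parameters.
step 1: Δp = +0.03644, p = 0.41406
step 2: Δp = +0.01842, p = 0.43248

0.4325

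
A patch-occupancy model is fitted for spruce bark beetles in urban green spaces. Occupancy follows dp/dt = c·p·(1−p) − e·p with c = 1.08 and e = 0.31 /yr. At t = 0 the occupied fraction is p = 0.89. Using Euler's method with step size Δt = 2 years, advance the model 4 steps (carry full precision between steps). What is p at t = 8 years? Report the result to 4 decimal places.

0.7222

Update rule: p ← p + [c·p·(1−p) − e·p]·Δt with Δt = 2.
p: 0.89000 → 0.54966  (Δp = -0.34034)
p: 0.54966 → 0.74354  (Δp = +0.19388)
p: 0.74354 → 0.69443  (Δp = -0.04912)
p: 0.69443 → 0.72223  (Δp = +0.02780)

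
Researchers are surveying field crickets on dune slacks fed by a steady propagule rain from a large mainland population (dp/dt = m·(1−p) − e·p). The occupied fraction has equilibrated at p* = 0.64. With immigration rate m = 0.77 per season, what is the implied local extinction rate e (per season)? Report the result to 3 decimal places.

0.433

At equilibrium m(1−p*) = e·p*, so e = m(1−p*)/p*.
e = 0.77 × 0.3600 / 0.64 = 0.4331.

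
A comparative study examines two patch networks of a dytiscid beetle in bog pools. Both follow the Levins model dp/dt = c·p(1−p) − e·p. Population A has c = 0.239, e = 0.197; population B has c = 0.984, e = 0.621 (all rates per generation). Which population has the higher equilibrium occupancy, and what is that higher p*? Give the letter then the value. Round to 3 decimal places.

A: p*_A = 1 − 0.197/0.239 = 0.1757.
B: p*_B = 1 − 0.621/0.984 = 0.3689.
B is higher at 0.3689.

B, 0.369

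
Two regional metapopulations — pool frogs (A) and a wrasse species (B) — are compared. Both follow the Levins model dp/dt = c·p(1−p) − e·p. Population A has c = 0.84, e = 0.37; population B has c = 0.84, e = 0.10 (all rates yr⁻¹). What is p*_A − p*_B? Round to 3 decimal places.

A: p*_A = 1 − 0.37/0.84 = 0.5595.
B: p*_B = 1 − 0.10/0.84 = 0.8810.
p*_A − p*_B = 0.5595 − 0.8810 = -0.3214.

-0.321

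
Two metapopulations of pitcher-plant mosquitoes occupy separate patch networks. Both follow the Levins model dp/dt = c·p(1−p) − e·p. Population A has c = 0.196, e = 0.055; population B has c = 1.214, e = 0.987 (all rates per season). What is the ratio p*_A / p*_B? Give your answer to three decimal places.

3.847

A: p*_A = 1 − 0.055/0.196 = 0.7194.
B: p*_B = 1 − 0.987/1.214 = 0.1870.
p*_A / p*_B = 0.7194/0.1870 = 3.8473.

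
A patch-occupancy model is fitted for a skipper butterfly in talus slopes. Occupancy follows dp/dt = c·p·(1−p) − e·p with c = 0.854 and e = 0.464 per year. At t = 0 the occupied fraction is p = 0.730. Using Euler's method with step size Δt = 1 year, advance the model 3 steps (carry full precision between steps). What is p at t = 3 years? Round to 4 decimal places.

0.4870

Update rule: p ← p + [c·p·(1−p) − e·p]·Δt with Δt = 1.
t = 1: p = 0.73000 + (-0.17040) = 0.55960
t = 2: p = 0.55960 + (-0.04919) = 0.51041
t = 3: p = 0.51041 + (-0.02342) = 0.48699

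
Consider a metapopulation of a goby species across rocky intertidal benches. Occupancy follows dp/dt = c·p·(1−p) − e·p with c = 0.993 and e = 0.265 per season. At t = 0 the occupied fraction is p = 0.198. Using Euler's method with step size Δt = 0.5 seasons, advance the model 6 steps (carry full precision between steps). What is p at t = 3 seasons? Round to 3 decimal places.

Update rule: p ← p + [c·p·(1−p) − e·p]·Δt with Δt = 0.5.
step 1: Δp = +0.05261, p = 0.25061
step 2: Δp = +0.06004, p = 0.31065
step 3: Δp = +0.06516, p = 0.37581
step 4: Δp = +0.06667, p = 0.44248
step 5: Δp = +0.06385, p = 0.50633
step 6: Δp = +0.05702, p = 0.56335

0.563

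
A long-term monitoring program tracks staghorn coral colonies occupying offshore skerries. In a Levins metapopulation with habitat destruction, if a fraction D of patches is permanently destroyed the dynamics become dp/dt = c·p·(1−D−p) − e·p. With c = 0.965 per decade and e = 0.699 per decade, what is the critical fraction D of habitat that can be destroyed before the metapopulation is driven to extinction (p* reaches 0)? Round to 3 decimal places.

0.276

The nontrivial equilibrium is p* = (1−D) − e/c; extinction occurs when this hits zero.
So D_crit = 1 − e/c = 1 − 0.699/0.965 = 1 − 0.7244 = 0.2756.
This equals the undisturbed p*, a classic result of Lande's extension.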